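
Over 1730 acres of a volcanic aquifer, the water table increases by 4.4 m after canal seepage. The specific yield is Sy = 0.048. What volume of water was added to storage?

A = 1730 acres = 7.001 × 10^6 m²
ΔV = Sy × A × Δh = 0.048 × 7.001 × 10^6 m² × 4.4 m = 1.479 × 10^6 m³

ΔV ≈ 1.48 × 10^6 m³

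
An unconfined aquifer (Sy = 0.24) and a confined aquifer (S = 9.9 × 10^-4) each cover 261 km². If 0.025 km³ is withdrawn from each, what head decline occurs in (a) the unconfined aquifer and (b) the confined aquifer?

Δh_u ≈ 0.399 m; Δh_c ≈ 96.8 m

A = 261 km² = 2.61 × 10^8 m²
ΔV = 0.025 km³ = 2.5 × 10^7 m³
Unconfined: Δh_u = ΔV/(Sy·A) = 2.5 × 10^7/(0.24 × 2.61 × 10^8) = 0.3991 m
Confined: Δh_c = ΔV/(S·A) = 2.5 × 10^7/(9.9 × 10^-4 × 2.61 × 10^8) = 96.75 m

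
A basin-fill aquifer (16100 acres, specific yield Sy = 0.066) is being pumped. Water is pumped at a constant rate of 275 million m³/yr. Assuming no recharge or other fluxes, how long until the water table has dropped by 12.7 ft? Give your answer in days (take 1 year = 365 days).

t ≈ 22.1 days

A = 16100 acres = 6.515 × 10^7 m²
Δh = 12.7 ft = 3.871 m
ΔV = Sy × A × Δh = 0.066 × 6.515 × 10^7 × 3.871 = 1.665 × 10^7 m³
Q = 275 million m³/yr = 7.534 × 10^5 m³/d
t = ΔV / Q = 1.665 × 10^7 m³ / 7.534 × 10^5 m³/d = 22.09 d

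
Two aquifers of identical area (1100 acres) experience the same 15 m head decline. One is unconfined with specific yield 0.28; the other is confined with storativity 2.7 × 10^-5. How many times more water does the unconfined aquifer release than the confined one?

ΔV_u / ΔV_c ≈ 10400

A = 1100 acres = 4.452 × 10^6 m²
Unconfined: ΔV_u = Sy × A × Δh = 0.28 × 4.452 × 10^6 × 15 = 1.87 × 10^7 m³
Confined: ΔV_c = S × A × Δh = 2.7 × 10^-5 × 4.452 × 10^6 × 15 = 1803 m³
Ratio = ΔV_u / ΔV_c = Sy / S = 0.28 / 2.7 × 10^-5 = 10370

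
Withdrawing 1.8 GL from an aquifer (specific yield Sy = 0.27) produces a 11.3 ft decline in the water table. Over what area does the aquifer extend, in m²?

Δh = 11.3 ft = 3.444 m
ΔV = 1.8 GL = 1.8 × 10^6 m³
A = ΔV / (Sy × Δh) = 1.8 × 10^6 / (0.27 × 3.444) = 1.936 × 10^6 m²

A ≈ 1.94 × 10^6 m²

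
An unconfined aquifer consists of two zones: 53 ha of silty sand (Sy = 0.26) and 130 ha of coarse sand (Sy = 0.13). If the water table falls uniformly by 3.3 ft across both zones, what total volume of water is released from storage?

A₁ = 53 ha = 5.3 × 10^5 m²; A₂ = 130 ha = 1.3 × 10^6 m²
Δh = 3.3 ft = 1.006 m
ΔV₁ = 0.26 × 5.3 × 10^5 × 1.006 = 1.386 × 10^5 m³
ΔV₂ = 0.13 × 1.3 × 10^6 × 1.006 = 1.7 × 10^5 m³
ΔV = ΔV₁ + ΔV₂ = 3.086 × 10^5 m³

ΔV ≈ 3.09 × 10^5 m³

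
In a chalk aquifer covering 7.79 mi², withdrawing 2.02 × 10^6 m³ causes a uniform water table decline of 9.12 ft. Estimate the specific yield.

Sy ≈ 0.036

A = 7.79 mi² = 2.018 × 10^7 m²
Δh = 9.12 ft = 2.78 m
Sy = ΔV / (A × Δh) = 2.02 × 10^6 m³ / (2.018 × 10^7 m² × 2.78 m) = 0.03602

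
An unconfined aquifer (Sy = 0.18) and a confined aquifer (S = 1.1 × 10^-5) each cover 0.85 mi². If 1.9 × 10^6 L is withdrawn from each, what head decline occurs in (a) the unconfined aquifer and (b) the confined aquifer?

Δh_u ≈ 0.00479 m; Δh_c ≈ 78.5 m

A = 0.85 mi² = 2.201 × 10^6 m²
ΔV = 1.9 × 10^6 L = 1900 m³
Unconfined: Δh_u = ΔV/(Sy·A) = 1900/(0.18 × 2.201 × 10^6) = 0.004795 m
Confined: Δh_c = ΔV/(S·A) = 1900/(1.1 × 10^-5 × 2.201 × 10^6) = 78.46 m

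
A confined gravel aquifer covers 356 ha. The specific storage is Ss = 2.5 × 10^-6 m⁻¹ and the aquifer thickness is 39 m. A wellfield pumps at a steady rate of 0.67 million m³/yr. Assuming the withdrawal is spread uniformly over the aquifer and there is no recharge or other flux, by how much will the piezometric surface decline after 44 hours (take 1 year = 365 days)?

Δh ≈ 9.7 m

S = Ss × b = 2.5 × 10^-6 m⁻¹ × 39 m = 9.75 × 10^-5
A = 356 ha = 3.56 × 10^6 m²
Q = 0.67 million m³/yr = 1836 m³/d
t = 44 hours = 1.833 d
ΔV = Q × t = 1836 m³/d × 1.833 d = 3365 m³
Δh = ΔV / (S × A) = 3365 / (9.75 × 10^-5 × 3.56 × 10^6) = 9.695 m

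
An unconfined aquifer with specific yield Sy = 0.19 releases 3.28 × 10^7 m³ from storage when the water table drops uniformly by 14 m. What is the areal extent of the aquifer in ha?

A = ΔV / (Sy × Δh) = 3.28 × 10^7 / (0.19 × 14) = 1.233 × 10^7 m²
A = 1.233 × 10^7 m² = 1233 ha

A ≈ 1230 ha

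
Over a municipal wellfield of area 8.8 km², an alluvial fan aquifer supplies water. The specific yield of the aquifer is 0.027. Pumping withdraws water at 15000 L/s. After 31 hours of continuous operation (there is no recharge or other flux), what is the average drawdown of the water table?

A = 8.8 km² = 8.8 × 10^6 m²
Q = 15000 L/s = 1.296 × 10^6 m³/d
t = 31 hours = 1.292 d
ΔV = Q × t = 1.296 × 10^6 m³/d × 1.292 d = 1.674 × 10^6 m³
Δh = ΔV / (Sy × A) = 1.674 × 10^6 / (0.027 × 8.8 × 10^6) = 7.045 m

Δh ≈ 7.05 m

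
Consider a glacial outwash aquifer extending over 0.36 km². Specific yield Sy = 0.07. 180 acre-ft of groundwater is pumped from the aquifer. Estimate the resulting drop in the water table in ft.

A = 0.36 km² = 3.6 × 10^5 m²
ΔV = 180 acre-ft = 2.22 × 10^5 m³
Δh = ΔV / (Sy × A) = 2.22 × 10^5 m³ / (0.07 × 3.6 × 10^5 m²) = 8.811 m
Δh = 8.811 m = 28.91 ft

Δh ≈ 28.9 ft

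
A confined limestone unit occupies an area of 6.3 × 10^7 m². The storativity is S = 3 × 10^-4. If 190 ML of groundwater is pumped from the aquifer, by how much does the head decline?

Δh ≈ 10.1 m

ΔV = 190 ML = 1.9 × 10^5 m³
Δh = ΔV / (S × A) = 1.9 × 10^5 m³ / (3 × 10^-4 × 6.3 × 10^7 m²) = 10.05 m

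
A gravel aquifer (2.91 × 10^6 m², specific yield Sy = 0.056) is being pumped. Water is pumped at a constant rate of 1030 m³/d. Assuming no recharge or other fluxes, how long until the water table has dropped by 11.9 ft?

t ≈ 574 days

Δh = 11.9 ft = 3.627 m
ΔV = Sy × A × Δh = 0.056 × 2.91 × 10^6 × 3.627 = 5.911 × 10^5 m³
t = ΔV / Q = 5.911 × 10^5 m³ / 1030 m³/d = 573.9 d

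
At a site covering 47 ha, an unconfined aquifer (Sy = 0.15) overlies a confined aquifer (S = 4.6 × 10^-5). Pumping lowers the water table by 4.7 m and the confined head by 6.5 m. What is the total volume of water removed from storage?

A = 47 ha = 4.7 × 10^5 m²
Unconfined: ΔV_u = Sy × A × Δh_u = 0.15 × 4.7 × 10^5 × 4.7 = 3.313 × 10^5 m³
Confined: ΔV_c = S × A × Δh_c = 4.6 × 10^-5 × 4.7 × 10^5 × 6.5 = 140.5 m³
Total ΔV = 3.313 × 10^5 + 140.5 = 3.315 × 10^5 m³

ΔV ≈ 3.31 × 10^5 m³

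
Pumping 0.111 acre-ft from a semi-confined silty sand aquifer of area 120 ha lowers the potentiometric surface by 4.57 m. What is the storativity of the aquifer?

S ≈ 2.5 × 10^-5

A = 120 ha = 1.2 × 10^6 m²
ΔV = 0.111 acre-ft = 136.9 m³
S = ΔV / (A × Δh) = 136.9 m³ / (1.2 × 10^6 m² × 4.57 m) = 2.497 × 10^-5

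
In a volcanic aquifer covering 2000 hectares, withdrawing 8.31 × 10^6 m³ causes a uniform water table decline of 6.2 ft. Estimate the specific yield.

A = 2000 hectares = 2 × 10^7 m²
Δh = 6.2 ft = 1.89 m
Sy = ΔV / (A × Δh) = 8.31 × 10^6 m³ / (2 × 10^7 m² × 1.89 m) = 0.2199

Sy ≈ 0.22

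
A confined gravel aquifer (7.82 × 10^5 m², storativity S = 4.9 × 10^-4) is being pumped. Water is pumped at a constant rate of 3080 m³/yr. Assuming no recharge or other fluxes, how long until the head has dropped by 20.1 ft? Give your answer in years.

t ≈ 0.762 years

Δh = 20.1 ft = 6.126 m
ΔV = S × A × Δh = 4.9 × 10^-4 × 7.82 × 10^5 × 6.126 = 2348 m³
Q = 3080 m³/yr = 8.438 m³/d
t = ΔV / Q = 2348 m³ / 8.438 m³/d = 278.2 d
t = 278.2 d ≈ 0.7622 years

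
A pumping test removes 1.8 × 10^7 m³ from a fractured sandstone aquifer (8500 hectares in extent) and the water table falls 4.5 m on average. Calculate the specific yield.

A = 8500 hectares = 8.5 × 10^7 m²
Sy = ΔV / (A × Δh) = 1.8 × 10^7 m³ / (8.5 × 10^7 m² × 4.5 m) = 0.04706

Sy ≈ 0.047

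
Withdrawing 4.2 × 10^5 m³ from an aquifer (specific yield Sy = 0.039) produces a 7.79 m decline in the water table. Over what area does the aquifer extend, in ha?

A = ΔV / (Sy × Δh) = 4.2 × 10^5 / (0.039 × 7.79) = 1.382 × 10^6 m²
A = 1.382 × 10^6 m² = 138.2 ha

A ≈ 138 ha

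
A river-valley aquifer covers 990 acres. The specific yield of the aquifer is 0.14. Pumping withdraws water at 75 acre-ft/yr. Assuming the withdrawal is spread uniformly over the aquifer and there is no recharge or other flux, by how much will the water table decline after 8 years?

Δh ≈ 1.32 m

A = 990 acres = 4.006 × 10^6 m²
Q = 75 acre-ft/yr = 253.5 m³/d
t = 8 years = 2920 d
ΔV = Q × t = 253.5 m³/d × 2920 d = 7.401 × 10^5 m³
Δh = ΔV / (Sy × A) = 7.401 × 10^5 / (0.14 × 4.006 × 10^6) = 1.319 m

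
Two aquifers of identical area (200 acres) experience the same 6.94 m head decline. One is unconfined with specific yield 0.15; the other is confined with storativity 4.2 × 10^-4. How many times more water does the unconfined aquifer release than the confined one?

A = 200 acres = 8.094 × 10^5 m²
Unconfined: ΔV_u = Sy × A × Δh = 0.15 × 8.094 × 10^5 × 6.94 = 8.426 × 10^5 m³
Confined: ΔV_c = S × A × Δh = 4.2 × 10^-4 × 8.094 × 10^5 × 6.94 = 2359 m³
Ratio = ΔV_u / ΔV_c = Sy / S = 0.15 / 4.2 × 10^-4 = 357.1

ΔV_u / ΔV_c ≈ 357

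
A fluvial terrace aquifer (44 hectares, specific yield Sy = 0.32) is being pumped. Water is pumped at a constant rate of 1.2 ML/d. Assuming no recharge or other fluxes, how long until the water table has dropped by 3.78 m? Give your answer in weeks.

t ≈ 63.4 weeks

A = 44 hectares = 4.4 × 10^5 m²
ΔV = Sy × A × Δh = 0.32 × 4.4 × 10^5 × 3.78 = 5.322 × 10^5 m³
Q = 1.2 ML/d = 1200 m³/d
t = ΔV / Q = 5.322 × 10^5 m³ / 1200 m³/d = 443.5 d
t = 443.5 d ≈ 63.36 weeks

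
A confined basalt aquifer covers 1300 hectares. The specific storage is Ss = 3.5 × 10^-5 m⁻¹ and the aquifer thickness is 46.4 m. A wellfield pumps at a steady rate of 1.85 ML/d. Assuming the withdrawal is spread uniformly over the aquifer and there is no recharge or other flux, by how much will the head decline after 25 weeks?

S = Ss × b = 3.5 × 10^-5 m⁻¹ × 46.4 m = 1.624 × 10^-3
A = 1300 hectares = 1.3 × 10^7 m²
Q = 1.85 ML/d = 1850 m³/d
t = 25 weeks = 175 d
ΔV = Q × t = 1850 m³/d × 175 d = 3.237 × 10^5 m³
Δh = ΔV / (S × A) = 3.237 × 10^5 / (0.001624 × 1.3 × 10^7) = 15.33 m

Δh ≈ 15.3 m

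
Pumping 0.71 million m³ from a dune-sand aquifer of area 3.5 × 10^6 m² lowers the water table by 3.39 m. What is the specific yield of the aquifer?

Sy ≈ 0.06

ΔV = 0.71 million m³ = 7.1 × 10^5 m³
Sy = ΔV / (A × Δh) = 7.1 × 10^5 m³ / (3.5 × 10^6 m² × 3.39 m) = 0.05984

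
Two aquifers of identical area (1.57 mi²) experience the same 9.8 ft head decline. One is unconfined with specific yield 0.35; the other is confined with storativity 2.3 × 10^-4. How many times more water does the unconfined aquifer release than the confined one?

ΔV_u / ΔV_c ≈ 1520

A = 1.57 mi² = 4.066 × 10^6 m²
Δh = 9.8 ft = 2.987 m
Unconfined: ΔV_u = Sy × A × Δh = 0.35 × 4.066 × 10^6 × 2.987 = 4.251 × 10^6 m³
Confined: ΔV_c = S × A × Δh = 2.3 × 10^-4 × 4.066 × 10^6 × 2.987 = 2794 m³
Ratio = ΔV_u / ΔV_c = Sy / S = 0.35 / 2.3 × 10^-4 = 1522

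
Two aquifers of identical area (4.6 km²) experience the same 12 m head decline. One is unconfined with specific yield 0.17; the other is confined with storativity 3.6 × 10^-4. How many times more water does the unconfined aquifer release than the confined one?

A = 4.6 km² = 4.6 × 10^6 m²
Unconfined: ΔV_u = Sy × A × Δh = 0.17 × 4.6 × 10^6 × 12 = 9.384 × 10^6 m³
Confined: ΔV_c = S × A × Δh = 3.6 × 10^-4 × 4.6 × 10^6 × 12 = 19870 m³
Ratio = ΔV_u / ΔV_c = Sy / S = 0.17 / 3.6 × 10^-4 = 472.2

ΔV_u / ΔV_c ≈ 472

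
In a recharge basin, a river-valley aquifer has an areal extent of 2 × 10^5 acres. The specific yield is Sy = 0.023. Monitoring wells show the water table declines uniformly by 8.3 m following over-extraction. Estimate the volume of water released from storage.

ΔV ≈ 1.55 × 10^8 m³

A = 2 × 10^5 acres = 8.094 × 10^8 m²
ΔV = Sy × A × Δh = 0.023 × 8.094 × 10^8 m² × 8.3 m = 1.545 × 10^8 m³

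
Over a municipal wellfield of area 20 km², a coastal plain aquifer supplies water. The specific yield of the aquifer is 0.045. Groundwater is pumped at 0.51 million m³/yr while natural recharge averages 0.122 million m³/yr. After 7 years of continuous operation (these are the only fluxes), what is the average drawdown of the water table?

Δh ≈ 3.02 m

A = 20 km² = 2 × 10^7 m²
Net abstraction = 0.51 − 0.122 = 0.388 million m³/yr
Q_net = 0.388 million m³/yr = 1063 m³/d
t = 7 years = 2555 d
ΔV = Q × t = 1063 m³/d × 2555 d = 2.716 × 10^6 m³
Δh = ΔV / (Sy × A) = 2.716 × 10^6 / (0.045 × 2 × 10^7) = 3.018 m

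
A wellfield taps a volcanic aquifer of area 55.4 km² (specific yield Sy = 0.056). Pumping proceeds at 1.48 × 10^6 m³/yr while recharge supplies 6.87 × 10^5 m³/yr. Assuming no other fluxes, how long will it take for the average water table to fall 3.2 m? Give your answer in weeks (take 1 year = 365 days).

A = 55.4 km² = 5.54 × 10^7 m²
ΔV = Sy × A × Δh = 0.056 × 5.54 × 10^7 × 3.2 = 9.928 × 10^6 m³
Net withdrawal = 1.48 × 10^6 − 6.87 × 10^5 = 7.93 × 10^5 m³/yr = 2173 m³/d
t = ΔV / Q = 9.928 × 10^6 m³ / 2173 m³/d = 4569 d
t = 4569 d ≈ 652.8 weeks

t ≈ 653 weeks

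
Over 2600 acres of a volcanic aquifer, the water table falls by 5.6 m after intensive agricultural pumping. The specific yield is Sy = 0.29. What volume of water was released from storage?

ΔV ≈ 1.71 × 10^7 m³

A = 2600 acres = 1.052 × 10^7 m²
ΔV = Sy × A × Δh = 0.29 × 1.052 × 10^7 m² × 5.6 m = 1.709 × 10^7 m³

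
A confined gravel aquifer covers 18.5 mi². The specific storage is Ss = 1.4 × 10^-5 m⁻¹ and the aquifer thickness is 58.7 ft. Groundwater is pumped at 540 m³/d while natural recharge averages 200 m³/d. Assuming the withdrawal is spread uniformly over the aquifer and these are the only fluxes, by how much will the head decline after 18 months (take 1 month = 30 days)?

b = 58.7 ft = 17.89 m
S = Ss × b = 1.4 × 10^-5 m⁻¹ × 17.89 m = 2.505 × 10^-4
A = 18.5 mi² = 4.791 × 10^7 m²
Net abstraction = 540 − 200 = 340 m³/d
t = 18 months = 540 d
ΔV = Q × t = 340 m³/d × 540 d = 1.836 × 10^5 m³
Δh = ΔV / (S × A) = 1.836 × 10^5 / (2.505 × 10^-4 × 4.791 × 10^7) = 15.3 m

Δh ≈ 15.3 m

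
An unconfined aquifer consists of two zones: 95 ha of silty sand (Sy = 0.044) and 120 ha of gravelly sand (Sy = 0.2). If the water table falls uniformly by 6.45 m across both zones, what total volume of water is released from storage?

ΔV ≈ 1.82 × 10^6 m³

A₁ = 95 ha = 9.5 × 10^5 m²; A₂ = 120 ha = 1.2 × 10^6 m²
ΔV₁ = 0.044 × 9.5 × 10^5 × 6.45 = 2.696 × 10^5 m³
ΔV₂ = 0.2 × 1.2 × 10^6 × 6.45 = 1.548 × 10^6 m³
ΔV = ΔV₁ + ΔV₂ = 1.818 × 10^6 m³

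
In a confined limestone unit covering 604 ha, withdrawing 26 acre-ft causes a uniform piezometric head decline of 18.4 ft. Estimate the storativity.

A = 604 ha = 6.04 × 10^6 m²
Δh = 18.4 ft = 5.608 m
ΔV = 26 acre-ft = 32070 m³
S = ΔV / (A × Δh) = 32070 m³ / (6.04 × 10^6 m² × 5.608 m) = 9.468 × 10^-4

S ≈ 9.5 × 10^-4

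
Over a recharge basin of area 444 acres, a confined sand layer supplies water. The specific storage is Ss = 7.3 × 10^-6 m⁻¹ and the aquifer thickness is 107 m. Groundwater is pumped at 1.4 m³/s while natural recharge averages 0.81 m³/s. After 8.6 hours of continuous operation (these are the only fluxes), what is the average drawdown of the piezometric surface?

S = Ss × b = 7.3 × 10^-6 m⁻¹ × 107 m = 7.811 × 10^-4
A = 444 acres = 1.797 × 10^6 m²
Net abstraction = 1.4 − 0.81 = 0.59 m³/s
Q_net = 0.59 m³/s = 50980 m³/d
t = 8.6 hours = 0.3583 d
ΔV = Q × t = 50980 m³/d × 0.3583 d = 18270 m³
Δh = ΔV / (S × A) = 18270 / (7.811 × 10^-4 × 1.797 × 10^6) = 13.02 m

Δh ≈ 13 m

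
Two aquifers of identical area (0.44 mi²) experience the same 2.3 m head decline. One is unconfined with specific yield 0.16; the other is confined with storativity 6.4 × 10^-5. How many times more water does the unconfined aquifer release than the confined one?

A = 0.44 mi² = 1.14 × 10^6 m²
Unconfined: ΔV_u = Sy × A × Δh = 0.16 × 1.14 × 10^6 × 2.3 = 4.194 × 10^5 m³
Confined: ΔV_c = S × A × Δh = 6.4 × 10^-5 × 1.14 × 10^6 × 2.3 = 167.7 m³
Ratio = ΔV_u / ΔV_c = Sy / S = 0.16 / 6.4 × 10^-5 = 2500

ΔV_u / ΔV_c ≈ 2500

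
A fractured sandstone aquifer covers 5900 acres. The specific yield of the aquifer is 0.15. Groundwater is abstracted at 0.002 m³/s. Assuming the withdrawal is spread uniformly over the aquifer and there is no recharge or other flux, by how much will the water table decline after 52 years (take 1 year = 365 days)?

A = 5900 acres = 2.388 × 10^7 m²
Q = 0.002 m³/s = 172.8 m³/d
t = 52 years = 18980 d
ΔV = Q × t = 172.8 m³/d × 18980 d = 3.28 × 10^6 m³
Δh = ΔV / (Sy × A) = 3.28 × 10^6 / (0.15 × 2.388 × 10^7) = 0.9158 m

Δh ≈ 0.916 m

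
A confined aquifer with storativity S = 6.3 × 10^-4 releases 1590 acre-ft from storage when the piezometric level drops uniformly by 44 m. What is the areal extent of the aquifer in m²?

ΔV = 1590 acre-ft = 1.961 × 10^6 m³
A = ΔV / (S × Δh) = 1.961 × 10^6 / (6.3 × 10^-4 × 44) = 7.075 × 10^7 m²

A ≈ 7.08 × 10^7 m²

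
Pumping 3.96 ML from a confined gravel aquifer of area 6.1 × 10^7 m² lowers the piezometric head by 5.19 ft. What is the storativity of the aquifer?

Δh = 5.19 ft = 1.582 m
ΔV = 3.96 ML = 3960 m³
S = ΔV / (A × Δh) = 3960 m³ / (6.1 × 10^7 m² × 1.582 m) = 4.104 × 10^-5

S ≈ 4.1 × 10^-5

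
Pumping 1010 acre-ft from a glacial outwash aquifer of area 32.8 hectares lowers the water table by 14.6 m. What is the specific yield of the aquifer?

Sy ≈ 0.26

A = 32.8 hectares = 3.28 × 10^5 m²
ΔV = 1010 acre-ft = 1.246 × 10^6 m³
Sy = ΔV / (A × Δh) = 1.246 × 10^6 m³ / (3.28 × 10^5 m² × 14.6 m) = 0.2602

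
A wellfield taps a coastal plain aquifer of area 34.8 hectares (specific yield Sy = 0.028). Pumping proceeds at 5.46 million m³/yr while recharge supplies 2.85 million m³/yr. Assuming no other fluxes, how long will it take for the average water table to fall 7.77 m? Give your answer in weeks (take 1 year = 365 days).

t ≈ 1.51 weeks

A = 34.8 hectares = 3.48 × 10^5 m²
ΔV = Sy × A × Δh = 0.028 × 3.48 × 10^5 × 7.77 = 75710 m³
Net withdrawal = 5.46 − 2.85 = 2.61 million m³/yr = 7151 m³/d
t = ΔV / Q = 75710 m³ / 7151 m³/d = 10.59 d
t = 10.59 d ≈ 1.513 weeks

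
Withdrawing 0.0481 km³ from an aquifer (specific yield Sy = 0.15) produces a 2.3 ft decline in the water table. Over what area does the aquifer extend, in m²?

A ≈ 4.57 × 10^8 m²

Δh = 2.3 ft = 0.701 m
ΔV = 0.0481 km³ = 4.81 × 10^7 m³
A = ΔV / (Sy × Δh) = 4.81 × 10^7 / (0.15 × 0.701) = 4.574 × 10^8 m²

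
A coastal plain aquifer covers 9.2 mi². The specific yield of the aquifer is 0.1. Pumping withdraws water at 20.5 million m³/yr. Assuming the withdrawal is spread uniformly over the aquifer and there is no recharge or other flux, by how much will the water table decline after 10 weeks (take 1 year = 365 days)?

A = 9.2 mi² = 2.383 × 10^7 m²
Q = 20.5 million m³/yr = 56160 m³/d
t = 10 weeks = 70 d
ΔV = Q × t = 56160 m³/d × 70 d = 3.932 × 10^6 m³
Δh = ΔV / (Sy × A) = 3.932 × 10^6 / (0.1 × 2.383 × 10^7) = 1.65 m

Δh ≈ 1.65 m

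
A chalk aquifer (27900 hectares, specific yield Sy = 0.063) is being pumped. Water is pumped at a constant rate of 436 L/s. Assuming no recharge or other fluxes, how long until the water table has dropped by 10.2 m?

A = 27900 hectares = 2.79 × 10^8 m²
ΔV = Sy × A × Δh = 0.063 × 2.79 × 10^8 × 10.2 = 1.793 × 10^8 m³
Q = 436 L/s = 37670 m³/d
t = ΔV / Q = 1.793 × 10^8 m³ / 37670 m³/d = 4759 d

t ≈ 4760 days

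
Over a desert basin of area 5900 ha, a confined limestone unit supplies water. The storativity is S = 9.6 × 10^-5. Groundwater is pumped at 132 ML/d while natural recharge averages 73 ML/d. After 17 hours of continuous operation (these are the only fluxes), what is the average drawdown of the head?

A = 5900 ha = 5.9 × 10^7 m²
Net abstraction = 132 − 73 = 59 ML/d
Q_net = 59 ML/d = 59000 m³/d
t = 17 hours = 0.7083 d
ΔV = Q × t = 59000 m³/d × 0.7083 d = 41790 m³
Δh = ΔV / (S × A) = 41790 / (9.6 × 10^-5 × 5.9 × 10^7) = 7.378 m

Δh ≈ 7.38 m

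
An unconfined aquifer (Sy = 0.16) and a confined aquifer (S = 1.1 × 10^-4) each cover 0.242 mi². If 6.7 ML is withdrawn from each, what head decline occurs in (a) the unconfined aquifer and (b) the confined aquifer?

A = 0.242 mi² = 6.268 × 10^5 m²
ΔV = 6.7 ML = 6700 m³
Unconfined: Δh_u = ΔV/(Sy·A) = 6700/(0.16 × 6.268 × 10^5) = 0.06681 m
Confined: Δh_c = ΔV/(S·A) = 6700/(1.1 × 10^-4 × 6.268 × 10^5) = 97.18 m

Δh_u ≈ 0.0668 m; Δh_c ≈ 97.2 m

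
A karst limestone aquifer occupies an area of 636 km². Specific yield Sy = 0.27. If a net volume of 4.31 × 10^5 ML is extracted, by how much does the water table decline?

Δh ≈ 2.51 m

A = 636 km² = 6.36 × 10^8 m²
ΔV = 4.31 × 10^5 ML = 4.31 × 10^8 m³
Δh = ΔV / (Sy × A) = 4.31 × 10^8 m³ / (0.27 × 6.36 × 10^8 m²) = 2.51 m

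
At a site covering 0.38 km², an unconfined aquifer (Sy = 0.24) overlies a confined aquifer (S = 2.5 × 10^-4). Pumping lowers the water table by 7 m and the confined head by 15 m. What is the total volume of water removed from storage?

A = 0.38 km² = 3.8 × 10^5 m²
Unconfined: ΔV_u = Sy × A × Δh_u = 0.24 × 3.8 × 10^5 × 7 = 6.384 × 10^5 m³
Confined: ΔV_c = S × A × Δh_c = 2.5 × 10^-4 × 3.8 × 10^5 × 15 = 1425 m³
Total ΔV = 6.384 × 10^5 + 1425 = 6.398 × 10^5 m³

ΔV ≈ 6.4 × 10^5 m³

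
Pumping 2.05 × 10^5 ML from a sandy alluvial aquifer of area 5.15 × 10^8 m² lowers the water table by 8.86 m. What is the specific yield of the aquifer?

ΔV = 2.05 × 10^5 ML = 2.05 × 10^8 m³
Sy = ΔV / (A × Δh) = 2.05 × 10^8 m³ / (5.15 × 10^8 m² × 8.86 m) = 0.04493

Sy ≈ 0.045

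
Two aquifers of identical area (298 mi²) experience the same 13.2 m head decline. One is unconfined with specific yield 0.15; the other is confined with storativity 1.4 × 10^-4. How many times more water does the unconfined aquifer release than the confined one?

ΔV_u / ΔV_c ≈ 1070

A = 298 mi² = 7.718 × 10^8 m²
Unconfined: ΔV_u = Sy × A × Δh = 0.15 × 7.718 × 10^8 × 13.2 = 1.528 × 10^9 m³
Confined: ΔV_c = S × A × Δh = 1.4 × 10^-4 × 7.718 × 10^8 × 13.2 = 1.426 × 10^6 m³
Ratio = ΔV_u / ΔV_c = Sy / S = 0.15 / 1.4 × 10^-4 = 1071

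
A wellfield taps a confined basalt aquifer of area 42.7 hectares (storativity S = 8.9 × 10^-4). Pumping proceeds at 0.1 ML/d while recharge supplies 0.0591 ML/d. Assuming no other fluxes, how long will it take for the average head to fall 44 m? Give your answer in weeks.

t ≈ 58.4 weeks

A = 42.7 hectares = 4.27 × 10^5 m²
ΔV = S × A × Δh = 8.9 × 10^-4 × 4.27 × 10^5 × 44 = 16720 m³
Net withdrawal = 0.1 − 0.0591 = 0.0409 ML/d = 40.9 m³/d
t = ΔV / Q = 16720 m³ / 40.9 m³/d = 408.8 d
t = 408.8 d ≈ 58.4 weeks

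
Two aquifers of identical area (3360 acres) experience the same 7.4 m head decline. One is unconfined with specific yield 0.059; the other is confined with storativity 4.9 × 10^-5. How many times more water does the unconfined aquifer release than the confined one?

ΔV_u / ΔV_c ≈ 1200

A = 3360 acres = 1.36 × 10^7 m²
Unconfined: ΔV_u = Sy × A × Δh = 0.059 × 1.36 × 10^7 × 7.4 = 5.937 × 10^6 m³
Confined: ΔV_c = S × A × Δh = 4.9 × 10^-5 × 1.36 × 10^7 × 7.4 = 4930 m³
Ratio = ΔV_u / ΔV_c = Sy / S = 0.059 / 4.9 × 10^-5 = 1204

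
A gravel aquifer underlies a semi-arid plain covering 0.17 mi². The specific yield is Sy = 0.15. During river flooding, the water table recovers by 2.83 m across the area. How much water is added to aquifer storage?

ΔV ≈ 1.87 × 10^5 m³

A = 0.17 mi² = 4.403 × 10^5 m²
ΔV = Sy × A × Δh = 0.15 × 4.403 × 10^5 m² × 2.83 m = 1.869 × 10^5 m³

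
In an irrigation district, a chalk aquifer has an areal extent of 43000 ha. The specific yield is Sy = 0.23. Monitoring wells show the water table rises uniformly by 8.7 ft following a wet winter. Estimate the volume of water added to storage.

ΔV ≈ 2.62 × 10^8 m³

A = 43000 ha = 4.3 × 10^8 m²
Δh = 8.7 ft = 2.652 m
ΔV = Sy × A × Δh = 0.23 × 4.3 × 10^8 m² × 2.652 m = 2.623 × 10^8 m³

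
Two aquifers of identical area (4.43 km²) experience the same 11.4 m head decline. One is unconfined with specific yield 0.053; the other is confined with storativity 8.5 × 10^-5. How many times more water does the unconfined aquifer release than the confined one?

ΔV_u / ΔV_c ≈ 624

A = 4.43 km² = 4.43 × 10^6 m²
Unconfined: ΔV_u = Sy × A × Δh = 0.053 × 4.43 × 10^6 × 11.4 = 2.677 × 10^6 m³
Confined: ΔV_c = S × A × Δh = 8.5 × 10^-5 × 4.43 × 10^6 × 11.4 = 4293 m³
Ratio = ΔV_u / ΔV_c = Sy / S = 0.053 / 8.5 × 10^-5 = 623.5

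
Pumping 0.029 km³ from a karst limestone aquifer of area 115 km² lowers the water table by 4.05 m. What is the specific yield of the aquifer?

A = 115 km² = 1.15 × 10^8 m²
ΔV = 0.029 km³ = 2.9 × 10^7 m³
Sy = ΔV / (A × Δh) = 2.9 × 10^7 m³ / (1.15 × 10^8 m² × 4.05 m) = 0.06227

Sy ≈ 0.062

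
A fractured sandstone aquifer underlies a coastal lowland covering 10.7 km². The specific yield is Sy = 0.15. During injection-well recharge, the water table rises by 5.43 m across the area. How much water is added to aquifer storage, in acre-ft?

A = 10.7 km² = 1.07 × 10^7 m²
ΔV = Sy × A × Δh = 0.15 × 1.07 × 10^7 m² × 5.43 m = 8.715 × 10^6 m³
ΔV = 8.715 × 10^6 m³ = 7065 acre-ft

ΔV ≈ 7070 acre-ft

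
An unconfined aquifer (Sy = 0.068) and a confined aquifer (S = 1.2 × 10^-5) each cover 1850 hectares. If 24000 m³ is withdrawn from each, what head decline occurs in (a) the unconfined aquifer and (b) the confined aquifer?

A = 1850 hectares = 1.85 × 10^7 m²
Unconfined: Δh_u = ΔV/(Sy·A) = 24000/(0.068 × 1.85 × 10^7) = 0.01908 m
Confined: Δh_c = ΔV/(S·A) = 24000/(1.2 × 10^-5 × 1.85 × 10^7) = 108.1 m

Δh_u ≈ 0.0191 m; Δh_c ≈ 108 m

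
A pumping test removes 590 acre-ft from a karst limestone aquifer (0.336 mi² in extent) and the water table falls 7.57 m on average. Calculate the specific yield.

A = 0.336 mi² = 8.702 × 10^5 m²
ΔV = 590 acre-ft = 7.278 × 10^5 m³
Sy = ΔV / (A × Δh) = 7.278 × 10^5 m³ / (8.702 × 10^5 m² × 7.57 m) = 0.1105

Sy ≈ 0.11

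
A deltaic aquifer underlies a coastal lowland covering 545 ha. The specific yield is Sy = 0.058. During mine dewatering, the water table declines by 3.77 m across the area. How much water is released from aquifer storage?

ΔV ≈ 1.19 × 10^6 m³

A = 545 ha = 5.45 × 10^6 m²
ΔV = Sy × A × Δh = 0.058 × 5.45 × 10^6 m² × 3.77 m = 1.192 × 10^6 m³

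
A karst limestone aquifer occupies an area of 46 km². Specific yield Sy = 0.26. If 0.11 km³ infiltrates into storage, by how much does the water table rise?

A = 46 km² = 4.6 × 10^7 m²
ΔV = 0.11 km³ = 1.1 × 10^8 m³
Δh = ΔV / (Sy × A) = 1.1 × 10^8 m³ / (0.26 × 4.6 × 10^7 m²) = 9.197 m

Δh ≈ 9.2 m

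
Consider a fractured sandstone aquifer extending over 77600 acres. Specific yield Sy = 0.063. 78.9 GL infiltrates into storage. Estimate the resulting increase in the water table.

Δh ≈ 3.99 m

A = 77600 acres = 3.14 × 10^8 m²
ΔV = 78.9 GL = 7.89 × 10^7 m³
Δh = ΔV / (Sy × A) = 7.89 × 10^7 m³ / (0.063 × 3.14 × 10^8 m²) = 3.988 m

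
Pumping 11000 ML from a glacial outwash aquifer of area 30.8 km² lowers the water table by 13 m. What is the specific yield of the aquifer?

Sy ≈ 0.027

A = 30.8 km² = 3.08 × 10^7 m²
ΔV = 11000 ML = 1.1 × 10^7 m³
Sy = ΔV / (A × Δh) = 1.1 × 10^7 m³ / (3.08 × 10^7 m² × 13 m) = 0.02747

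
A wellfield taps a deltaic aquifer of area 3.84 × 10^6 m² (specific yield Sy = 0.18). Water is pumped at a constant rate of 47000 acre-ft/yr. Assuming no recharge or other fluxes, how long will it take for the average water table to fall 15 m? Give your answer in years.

t ≈ 0.179 years

ΔV = Sy × A × Δh = 0.18 × 3.84 × 10^6 × 15 = 1.037 × 10^7 m³
Q = 47000 acre-ft/yr = 1.588 × 10^5 m³/d
t = ΔV / Q = 1.037 × 10^7 m³ / 1.588 × 10^5 m³/d = 65.28 d
t = 65.28 d ≈ 0.1788 years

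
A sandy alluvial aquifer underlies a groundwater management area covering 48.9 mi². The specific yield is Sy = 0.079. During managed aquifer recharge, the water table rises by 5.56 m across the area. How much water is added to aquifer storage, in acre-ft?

ΔV ≈ 45100 acre-ft

A = 48.9 mi² = 1.267 × 10^8 m²
ΔV = Sy × A × Δh = 0.079 × 1.267 × 10^8 m² × 5.56 m = 5.563 × 10^7 m³
ΔV = 5.563 × 10^7 m³ = 45100 acre-ft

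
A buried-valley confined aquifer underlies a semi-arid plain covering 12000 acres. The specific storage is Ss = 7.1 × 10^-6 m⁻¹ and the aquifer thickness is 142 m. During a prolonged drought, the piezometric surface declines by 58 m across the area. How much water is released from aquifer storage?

S = Ss × b = 7.1 × 10^-6 m⁻¹ × 142 m = 1.008 × 10^-3
A = 12000 acres = 4.856 × 10^7 m²
ΔV = S × A × Δh = 0.001008 × 4.856 × 10^7 m² × 58 m = 2.84 × 10^6 m³

ΔV ≈ 2.84 × 10^6 m³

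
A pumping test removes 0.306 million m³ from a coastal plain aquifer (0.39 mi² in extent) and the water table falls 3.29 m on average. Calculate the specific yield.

A = 0.39 mi² = 1.01 × 10^6 m²
ΔV = 0.306 million m³ = 3.06 × 10^5 m³
Sy = ΔV / (A × Δh) = 3.06 × 10^5 m³ / (1.01 × 10^6 m² × 3.29 m) = 0.09208

Sy ≈ 0.092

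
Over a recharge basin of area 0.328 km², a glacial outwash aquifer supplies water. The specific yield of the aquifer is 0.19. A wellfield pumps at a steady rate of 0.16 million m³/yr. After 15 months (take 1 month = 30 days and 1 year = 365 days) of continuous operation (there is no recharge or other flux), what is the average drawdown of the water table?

Δh ≈ 3.17 m

A = 0.328 km² = 3.28 × 10^5 m²
Q = 0.16 million m³/yr = 438.4 m³/d
t = 15 months = 450 d
ΔV = Q × t = 438.4 m³/d × 450 d = 1.973 × 10^5 m³
Δh = ΔV / (Sy × A) = 1.973 × 10^5 / (0.19 × 3.28 × 10^5) = 3.165 m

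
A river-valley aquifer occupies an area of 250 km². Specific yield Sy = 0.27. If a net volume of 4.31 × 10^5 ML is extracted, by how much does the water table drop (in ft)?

A = 250 km² = 2.5 × 10^8 m²
ΔV = 4.31 × 10^5 ML = 4.31 × 10^8 m³
Δh = ΔV / (Sy × A) = 4.31 × 10^8 m³ / (0.27 × 2.5 × 10^8 m²) = 6.385 m
Δh = 6.385 m = 20.95 ft

Δh ≈ 20.9 ft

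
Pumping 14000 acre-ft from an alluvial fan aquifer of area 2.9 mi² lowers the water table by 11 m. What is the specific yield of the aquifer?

A = 2.9 mi² = 7.511 × 10^6 m²
ΔV = 14000 acre-ft = 1.727 × 10^7 m³
Sy = ΔV / (A × Δh) = 1.727 × 10^7 m³ / (7.511 × 10^6 m² × 11 m) = 0.209

Sy ≈ 0.21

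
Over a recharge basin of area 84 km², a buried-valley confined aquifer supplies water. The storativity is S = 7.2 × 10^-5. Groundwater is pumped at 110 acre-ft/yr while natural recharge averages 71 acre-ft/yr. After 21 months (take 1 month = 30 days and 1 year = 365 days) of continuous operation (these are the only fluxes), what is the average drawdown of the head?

Δh ≈ 13.7 m

A = 84 km² = 8.4 × 10^7 m²
Net abstraction = 110 − 71 = 39 acre-ft/yr
Q_net = 39 acre-ft/yr = 131.8 m³/d
t = 21 months = 630 d
ΔV = Q × t = 131.8 m³/d × 630 d = 83030 m³
Δh = ΔV / (S × A) = 83030 / (7.2 × 10^-5 × 8.4 × 10^7) = 13.73 m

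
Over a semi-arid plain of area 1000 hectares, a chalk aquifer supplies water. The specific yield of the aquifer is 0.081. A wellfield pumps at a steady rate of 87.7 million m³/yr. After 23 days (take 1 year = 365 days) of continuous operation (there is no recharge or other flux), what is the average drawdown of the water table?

Δh ≈ 6.82 m

A = 1000 hectares = 1 × 10^7 m²
Q = 87.7 million m³/yr = 2.403 × 10^5 m³/d
ΔV = Q × t = 2.403 × 10^5 m³/d × 23 d = 5.526 × 10^6 m³
Δh = ΔV / (Sy × A) = 5.526 × 10^6 / (0.081 × 1 × 10^7) = 6.823 m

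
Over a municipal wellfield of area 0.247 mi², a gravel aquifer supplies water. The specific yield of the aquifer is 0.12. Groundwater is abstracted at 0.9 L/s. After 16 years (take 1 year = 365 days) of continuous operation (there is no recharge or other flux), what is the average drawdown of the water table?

A = 0.247 mi² = 6.397 × 10^5 m²
Q = 0.9 L/s = 77.76 m³/d
t = 16 years = 5840 d
ΔV = Q × t = 77.76 m³/d × 5840 d = 4.541 × 10^5 m³
Δh = ΔV / (Sy × A) = 4.541 × 10^5 / (0.12 × 6.397 × 10^5) = 5.916 m

Δh ≈ 5.92 m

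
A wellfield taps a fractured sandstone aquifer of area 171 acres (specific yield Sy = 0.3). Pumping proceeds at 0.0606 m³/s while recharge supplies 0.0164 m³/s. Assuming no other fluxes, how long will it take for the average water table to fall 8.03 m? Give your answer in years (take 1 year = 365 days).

t ≈ 1.2 years

A = 171 acres = 6.92 × 10^5 m²
ΔV = Sy × A × Δh = 0.3 × 6.92 × 10^5 × 8.03 = 1.667 × 10^6 m³
Net withdrawal = 0.0606 − 0.0164 = 0.0442 m³/s = 3819 m³/d
t = ΔV / Q = 1.667 × 10^6 m³ / 3819 m³/d = 436.5 d
t = 436.5 d ≈ 1.196 years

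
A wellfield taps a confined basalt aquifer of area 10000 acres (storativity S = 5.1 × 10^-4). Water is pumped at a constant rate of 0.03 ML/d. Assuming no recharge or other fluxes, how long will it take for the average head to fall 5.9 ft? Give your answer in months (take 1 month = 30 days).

t ≈ 41.2 months

A = 10000 acres = 4.047 × 10^7 m²
Δh = 5.9 ft = 1.798 m
ΔV = S × A × Δh = 5.1 × 10^-4 × 4.047 × 10^7 × 1.798 = 37120 m³
Q = 0.03 ML/d = 30 m³/d
t = ΔV / Q = 37120 m³ / 30 m³/d = 1237 d
t = 1237 d ≈ 41.24 months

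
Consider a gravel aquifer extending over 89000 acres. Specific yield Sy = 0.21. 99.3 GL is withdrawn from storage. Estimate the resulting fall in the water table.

A = 89000 acres = 3.602 × 10^8 m²
ΔV = 99.3 GL = 9.93 × 10^7 m³
Δh = ΔV / (Sy × A) = 9.93 × 10^7 m³ / (0.21 × 3.602 × 10^8 m²) = 1.313 m

Δh ≈ 1.31 m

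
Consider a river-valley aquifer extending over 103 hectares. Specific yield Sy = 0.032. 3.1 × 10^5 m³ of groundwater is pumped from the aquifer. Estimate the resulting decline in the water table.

Δh ≈ 9.41 m

A = 103 hectares = 1.03 × 10^6 m²
Δh = ΔV / (Sy × A) = 3.1 × 10^5 m³ / (0.032 × 1.03 × 10^6 m²) = 9.405 m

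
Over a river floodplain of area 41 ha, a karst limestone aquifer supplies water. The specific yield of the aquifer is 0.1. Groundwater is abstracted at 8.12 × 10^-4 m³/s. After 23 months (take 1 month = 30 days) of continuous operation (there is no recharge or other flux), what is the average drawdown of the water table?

A = 41 ha = 4.1 × 10^5 m²
Q = 8.12 × 10^-4 m³/s = 70.16 m³/d
t = 23 months = 690 d
ΔV = Q × t = 70.16 m³/d × 690 d = 48410 m³
Δh = ΔV / (Sy × A) = 48410 / (0.1 × 4.1 × 10^5) = 1.181 m

Δh ≈ 1.18 m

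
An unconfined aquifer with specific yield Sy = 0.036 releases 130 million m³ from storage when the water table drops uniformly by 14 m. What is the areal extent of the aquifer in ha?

ΔV = 130 million m³ = 1.3 × 10^8 m³
A = ΔV / (Sy × Δh) = 1.3 × 10^8 / (0.036 × 14) = 2.579 × 10^8 m²
A = 2.579 × 10^8 m² = 25790 ha

A ≈ 25800 ha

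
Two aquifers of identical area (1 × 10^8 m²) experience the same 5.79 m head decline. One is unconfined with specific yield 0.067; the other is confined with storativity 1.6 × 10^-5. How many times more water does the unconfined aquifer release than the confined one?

Unconfined: ΔV_u = Sy × A × Δh = 0.067 × 1 × 10^8 × 5.79 = 3.879 × 10^7 m³
Confined: ΔV_c = S × A × Δh = 1.6 × 10^-5 × 1 × 10^8 × 5.79 = 9264 m³
Ratio = ΔV_u / ΔV_c = Sy / S = 0.067 / 1.6 × 10^-5 = 4188

ΔV_u / ΔV_c ≈ 4190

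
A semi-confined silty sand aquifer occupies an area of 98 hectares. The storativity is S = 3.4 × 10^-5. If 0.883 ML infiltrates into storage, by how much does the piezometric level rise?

Δh ≈ 26.5 m

A = 98 hectares = 9.8 × 10^5 m²
ΔV = 0.883 ML = 883 m³
Δh = ΔV / (S × A) = 883 m³ / (3.4 × 10^-5 × 9.8 × 10^5 m²) = 26.5 m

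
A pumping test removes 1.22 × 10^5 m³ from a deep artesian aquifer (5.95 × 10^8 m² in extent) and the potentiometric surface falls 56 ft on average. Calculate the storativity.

Δh = 56 ft = 17.07 m
S = ΔV / (A × Δh) = 1.22 × 10^5 m³ / (5.95 × 10^8 m² × 17.07 m) = 1.201 × 10^-5

S ≈ 1.2 × 10^-5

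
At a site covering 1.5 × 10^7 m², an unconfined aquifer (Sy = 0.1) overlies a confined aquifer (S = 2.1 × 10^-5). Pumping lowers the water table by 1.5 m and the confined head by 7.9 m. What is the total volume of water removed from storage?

Unconfined: ΔV_u = Sy × A × Δh_u = 0.1 × 1.5 × 10^7 × 1.5 = 2.25 × 10^6 m³
Confined: ΔV_c = S × A × Δh_c = 2.1 × 10^-5 × 1.5 × 10^7 × 7.9 = 2488 m³
Total ΔV = 2.25 × 10^6 + 2488 = 2.252 × 10^6 m³

ΔV ≈ 2.25 × 10^6 m³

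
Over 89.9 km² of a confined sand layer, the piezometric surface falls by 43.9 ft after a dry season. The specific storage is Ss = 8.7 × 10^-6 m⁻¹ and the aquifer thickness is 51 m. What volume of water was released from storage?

ΔV ≈ 5.34 × 10^5 m³

S = Ss × b = 8.7 × 10^-6 m⁻¹ × 51 m = 4.437 × 10^-4
A = 89.9 km² = 8.99 × 10^7 m²
Δh = 43.9 ft = 13.38 m
ΔV = S × A × Δh = 4.437 × 10^-4 × 8.99 × 10^7 m² × 13.38 m = 5.337 × 10^5 m³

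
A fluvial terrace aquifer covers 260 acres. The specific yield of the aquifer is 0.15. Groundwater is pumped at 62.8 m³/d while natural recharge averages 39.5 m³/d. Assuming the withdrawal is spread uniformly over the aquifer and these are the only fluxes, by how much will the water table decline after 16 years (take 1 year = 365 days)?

A = 260 acres = 1.052 × 10^6 m²
Net abstraction = 62.8 − 39.5 = 23.3 m³/d
t = 16 years = 5840 d
ΔV = Q × t = 23.3 m³/d × 5840 d = 1.361 × 10^5 m³
Δh = ΔV / (Sy × A) = 1.361 × 10^5 / (0.15 × 1.052 × 10^6) = 0.8622 m

Δh ≈ 0.862 m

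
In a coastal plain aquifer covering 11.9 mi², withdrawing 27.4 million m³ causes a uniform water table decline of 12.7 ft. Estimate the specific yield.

Sy ≈ 0.23

A = 11.9 mi² = 3.082 × 10^7 m²
Δh = 12.7 ft = 3.871 m
ΔV = 27.4 million m³ = 2.74 × 10^7 m³
Sy = ΔV / (A × Δh) = 2.74 × 10^7 m³ / (3.082 × 10^7 m² × 3.871 m) = 0.2297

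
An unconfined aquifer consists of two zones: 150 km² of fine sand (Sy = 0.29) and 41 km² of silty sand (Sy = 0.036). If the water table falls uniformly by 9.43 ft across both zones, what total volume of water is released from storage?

A₁ = 150 km² = 1.5 × 10^8 m²; A₂ = 41 km² = 4.1 × 10^7 m²
Δh = 9.43 ft = 2.874 m
ΔV₁ = 0.29 × 1.5 × 10^8 × 2.874 = 1.25 × 10^8 m³
ΔV₂ = 0.036 × 4.1 × 10^7 × 2.874 = 4.242 × 10^6 m³
ΔV = ΔV₁ + ΔV₂ = 1.293 × 10^8 m³

ΔV ≈ 1.29 × 10^8 m³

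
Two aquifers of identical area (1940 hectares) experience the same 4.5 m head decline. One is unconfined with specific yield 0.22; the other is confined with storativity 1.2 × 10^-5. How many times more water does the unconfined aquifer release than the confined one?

A = 1940 hectares = 1.94 × 10^7 m²
Unconfined: ΔV_u = Sy × A × Δh = 0.22 × 1.94 × 10^7 × 4.5 = 1.921 × 10^7 m³
Confined: ΔV_c = S × A × Δh = 1.2 × 10^-5 × 1.94 × 10^7 × 4.5 = 1048 m³
Ratio = ΔV_u / ΔV_c = Sy / S = 0.22 / 1.2 × 10^-5 = 18330

ΔV_u / ΔV_c ≈ 18300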